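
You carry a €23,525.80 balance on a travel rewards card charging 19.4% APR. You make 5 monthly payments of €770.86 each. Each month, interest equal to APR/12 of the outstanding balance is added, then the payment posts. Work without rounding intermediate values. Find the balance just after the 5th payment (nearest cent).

€21,509.00

Monthly rate r = 19.4%/12 = 1.61667% = 0.0161667.
Each month: B ← B·(1+r) − €770.86.
Month 1: interest €380.33; balance after payment €23,135.27.
Month 2: interest €374.02; balance after payment €22,738.43.
Month 3: interest €367.60; balance after payment €22,335.18.
Month 4: interest €361.09; balance after payment €21,925.40.
Month 5: interest €354.46; balance after payment €21,509.00.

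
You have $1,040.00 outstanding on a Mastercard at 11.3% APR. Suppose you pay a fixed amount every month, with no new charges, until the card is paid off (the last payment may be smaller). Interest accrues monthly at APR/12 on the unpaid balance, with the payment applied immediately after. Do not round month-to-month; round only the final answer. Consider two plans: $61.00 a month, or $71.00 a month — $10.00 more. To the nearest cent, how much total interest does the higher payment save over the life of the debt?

Monthly rate r = 11.3%/12 = 0.941667% = 0.00941667.
At $61.00/mo: n = ⌈−ln(1 − rB₀/P)/ln(1+r)⌉ = 19 payments (last $41.05); total interest = total paid − $1,040.00 = $99.05.
At $71.00/mo: 16 payments (last $59.40); total interest $84.40.
Interest saved = $99.05 − $84.40 = $14.65.

$14.65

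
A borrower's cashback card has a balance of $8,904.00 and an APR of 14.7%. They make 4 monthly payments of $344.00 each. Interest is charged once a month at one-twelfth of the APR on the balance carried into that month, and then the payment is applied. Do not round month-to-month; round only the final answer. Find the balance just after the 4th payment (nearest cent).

$7,946.89

Monthly rate r = 14.7%/12 = 1.225% = 0.01225.
Each month: B ← B·(1+r) − $344.00.
Month 1: interest $109.07; balance after payment $8,669.07.
Month 2: interest $106.20; balance after payment $8,431.27.
Month 3: interest $103.28; balance after payment $8,190.55.
Month 4: interest $100.33; balance after payment $7,946.89.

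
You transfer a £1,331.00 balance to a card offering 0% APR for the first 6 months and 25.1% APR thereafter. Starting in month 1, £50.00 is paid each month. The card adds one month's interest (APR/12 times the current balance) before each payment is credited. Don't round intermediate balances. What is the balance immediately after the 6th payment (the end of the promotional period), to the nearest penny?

Promo months 1–6 at r₀ = 0%/12 = 0; months 7+ at r₁ = 25.1%/12 = 0.0209167.
After month 6 (no interest yet): B = £1,331.00 − 6·£50.00 = £1,031.00.

£1,031.00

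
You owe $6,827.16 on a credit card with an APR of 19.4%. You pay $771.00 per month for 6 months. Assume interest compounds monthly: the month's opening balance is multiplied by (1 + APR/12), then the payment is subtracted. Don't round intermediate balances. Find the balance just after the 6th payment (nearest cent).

$2,699.70

Monthly rate r = 19.4%/12 = 1.61667% = 0.0161667.
Each month: B ← B·(1+r) − $771.00.
Month 1: interest $110.37; balance after payment $6,166.53.
Month 2: interest $99.69; balance after payment $5,495.22.
Month 3: interest $88.84; balance after payment $4,813.06.
Month 4: interest $77.81; balance after payment $4,119.88.
Month 5: interest $66.60; balance after payment $3,415.48.
Month 6: interest $55.22; balance after payment $2,699.70.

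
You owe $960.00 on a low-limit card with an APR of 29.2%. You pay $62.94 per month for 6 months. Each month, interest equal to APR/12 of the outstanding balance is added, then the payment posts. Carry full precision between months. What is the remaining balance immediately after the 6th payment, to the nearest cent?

Monthly rate r = 29.2%/12 = 2.43333% = 0.0243333.
Each month: B ← B·(1+r) − $62.94.
Month 1: interest $23.36; balance after payment $920.42.
Month 2: interest $22.40; balance after payment $879.88.
Month 3: interest $21.41; balance after payment $838.35.
Month 4: interest $20.40; balance after payment $795.81.
Month 5: interest $19.36; balance after payment $752.23.
Month 6: interest $18.30; balance after payment $707.60.

$707.60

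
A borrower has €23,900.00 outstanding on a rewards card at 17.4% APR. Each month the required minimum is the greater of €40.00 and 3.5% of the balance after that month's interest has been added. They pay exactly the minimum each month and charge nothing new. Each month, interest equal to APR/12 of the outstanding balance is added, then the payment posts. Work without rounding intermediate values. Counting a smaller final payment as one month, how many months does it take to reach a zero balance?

Monthly rate r = 17.4%/12 = 1.45% = 0.0145.
While 3.5% of the post-interest balance exceeds €40.00, each month B ← (B·(1+r))·(1 − 0.035), i.e. B shrinks by the factor (1+r)·0.965 = 0.97899.
This holds for months 1–144. Entering month 145 the balance is €1,123.64; 3.5% of the post-interest balance is now below €40.00, so the flat €40.00 minimum applies from here.
From month 145 a fixed €40.00 at rate r clears €1,123.64 in 37 more payments. Total: 144 + 37 = 181 months.

181 months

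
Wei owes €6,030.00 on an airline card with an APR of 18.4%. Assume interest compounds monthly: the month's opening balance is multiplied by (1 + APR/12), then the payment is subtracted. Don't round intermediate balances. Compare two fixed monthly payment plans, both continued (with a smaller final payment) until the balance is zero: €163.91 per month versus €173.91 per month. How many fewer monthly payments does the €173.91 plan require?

5 fewer payments

Monthly rate r = 18.4%/12 = 1.53333% = 0.0153333.
At €163.91/mo: n = ⌈−ln(1 − rB₀/P)/ln(1+r)⌉ = 55 payments (last €92.98); total interest = total paid − €6,030.00 = €2,914.12.
At €173.91/mo: 50 payments (last €147.80); total interest €2,639.39.
Payments saved = 55 − 50 = 5.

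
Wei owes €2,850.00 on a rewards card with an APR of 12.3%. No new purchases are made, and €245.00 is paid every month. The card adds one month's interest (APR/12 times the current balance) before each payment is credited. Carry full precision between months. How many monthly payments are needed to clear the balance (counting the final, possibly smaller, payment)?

13 payments

Monthly rate r = 12.3%/12 = 1.025% = 0.01025.
Recurrence: B ← B·(1+r) − €245.00.
Month 1: interest €29.21; balance after payment €2,634.21.
Month 2: interest €27.00; balance after payment €2,416.21.
Closed form: n = −ln(1 − rB₀/P)/ln(1+r) = −ln(0.88077)/ln(1.01025) ≈ 12.450, so the balance reaches zero during payment 13.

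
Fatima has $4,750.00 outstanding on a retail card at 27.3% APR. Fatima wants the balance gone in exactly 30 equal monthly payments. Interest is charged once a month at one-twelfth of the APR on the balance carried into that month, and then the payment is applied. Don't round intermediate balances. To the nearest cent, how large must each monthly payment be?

Monthly rate r = 27.3%/12 = 2.275% = 0.02275.
Level-payment amortization: P = B₀·r / (1 − (1+r)^(−n)) = 4750.00·0.02275 / (1 − 1.02275^(−30)).
Denominator 1 − (1+r)^(−30) = 0.490768389.
P = 108.062 / 0.490768389 ≈ 220.19.

$220.19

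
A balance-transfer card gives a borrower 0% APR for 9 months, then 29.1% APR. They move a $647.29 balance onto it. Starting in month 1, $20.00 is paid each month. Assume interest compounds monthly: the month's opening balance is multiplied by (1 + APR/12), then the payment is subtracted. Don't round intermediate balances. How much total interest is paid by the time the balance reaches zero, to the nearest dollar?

Promo months 1–9 at r₀ = 0%/12 = 0; months 10+ at r₁ = 29.1%/12 = 0.02425.
After month 9 (no interest yet): B = $647.29 − 9·$20.00 = $467.29.
Then at r₁ with $20.00/mo: n₂ = −ln(1 − r₁·B/P)/ln(1+r₁) ≈ 34.89 → 35 more payments.
Total paid = 43·$20.00 + $17.89 = $877.89; interest = $877.89 − $647.29 = $230.60.

$231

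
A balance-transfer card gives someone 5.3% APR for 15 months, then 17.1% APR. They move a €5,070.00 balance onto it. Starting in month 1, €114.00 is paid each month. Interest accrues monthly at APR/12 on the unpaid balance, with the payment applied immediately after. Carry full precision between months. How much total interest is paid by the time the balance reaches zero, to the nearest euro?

€1,554

Promo months 1–15 at r₀ = 5.3%/12 = 0.00441667; months 16+ at r₁ = 17.1%/12 = 0.01425.
After month 15: iterate B ← B·(1+r₀) − €114.00 for 15 months → €3,652.58.
Then at r₁ with €114.00/mo: n₂ = −ln(1 − r₁·B/P)/ln(1+r₁) ≈ 43.10 → 44 more payments.
Total paid = 58·€114.00 + €11.63 = €6,623.63; interest = €6,623.63 − €5,070.00 = €1,553.63.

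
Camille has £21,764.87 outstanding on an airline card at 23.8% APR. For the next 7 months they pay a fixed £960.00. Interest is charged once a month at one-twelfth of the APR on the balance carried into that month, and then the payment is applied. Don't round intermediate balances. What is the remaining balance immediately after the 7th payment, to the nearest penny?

£17,839.09

Monthly rate r = 23.8%/12 = 1.98333% = 0.0198333.
Each month: B ← B·(1+r) − £960.00.
Month 1: interest £431.67; balance after payment £21,236.54.
Month 2: interest £421.19; balance after payment £20,697.73.
Month 3: interest £410.51; balance after payment £20,148.24.
Month 4: interest £399.61; balance after payment £19,587.84.
Month 5: interest £388.49; balance after payment £19,016.34.
Month 6: interest £377.16; balance after payment £18,433.49.
Month 7: interest £365.60; balance after payment £17,839.09.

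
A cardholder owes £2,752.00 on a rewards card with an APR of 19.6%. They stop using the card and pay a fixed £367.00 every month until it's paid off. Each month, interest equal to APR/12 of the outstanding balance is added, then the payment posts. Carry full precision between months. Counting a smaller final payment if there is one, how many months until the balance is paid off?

9 months

Monthly rate r = 19.6%/12 = 1.63333% = 0.0163333.
Recurrence: B ← B·(1+r) − £367.00.
Month 1: interest £44.95; balance after payment £2,429.95.
Month 2: interest £39.69; balance after payment £2,102.64.
Closed form: n = −ln(1 − rB₀/P)/ln(1+r) = −ln(0.87752)/ln(1.01633) ≈ 8.064, so the balance reaches zero during payment 9.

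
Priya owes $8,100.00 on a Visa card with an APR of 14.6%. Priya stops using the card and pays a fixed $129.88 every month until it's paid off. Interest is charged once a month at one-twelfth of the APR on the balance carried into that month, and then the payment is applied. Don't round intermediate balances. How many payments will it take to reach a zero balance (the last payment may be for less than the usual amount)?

118 payments

Monthly rate r = 14.6%/12 = 1.21667% = 0.0121667.
Recurrence: B ← B·(1+r) − $129.88.
Month 1: interest $98.55; balance after payment $8,068.67.
Month 2: interest $98.17; balance after payment $8,036.96.
Closed form: n = −ln(1 − rB₀/P)/ln(1+r) = −ln(0.24122)/ln(1.01217) ≈ 117.589, so the balance reaches zero during payment 118.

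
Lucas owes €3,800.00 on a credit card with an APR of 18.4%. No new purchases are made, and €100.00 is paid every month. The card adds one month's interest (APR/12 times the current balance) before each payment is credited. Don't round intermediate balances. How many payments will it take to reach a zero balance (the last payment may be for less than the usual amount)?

58 payments

Monthly rate r = 18.4%/12 = 1.53333% = 0.0153333.
Recurrence: B ← B·(1+r) − €100.00.
Month 1: interest €58.27; balance after payment €3,758.27.
Month 2: interest €57.63; balance after payment €3,715.89.
Closed form: n = −ln(1 − rB₀/P)/ln(1+r) = −ln(0.41733)/ln(1.01533) ≈ 57.427, so the balance reaches zero during payment 58.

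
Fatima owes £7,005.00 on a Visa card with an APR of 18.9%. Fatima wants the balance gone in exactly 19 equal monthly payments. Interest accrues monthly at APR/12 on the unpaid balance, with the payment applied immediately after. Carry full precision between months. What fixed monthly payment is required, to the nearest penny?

£429.47

Monthly rate r = 18.9%/12 = 1.575% = 0.01575.
Level-payment amortization: P = B₀·r / (1 − (1+r)^(−n)) = 7005.00·0.01575 / (1 − 1.01575^(−19)).
Denominator 1 − (1+r)^(−19) = 0.256894953.
P = 110.329 / 0.256894953 ≈ 429.47.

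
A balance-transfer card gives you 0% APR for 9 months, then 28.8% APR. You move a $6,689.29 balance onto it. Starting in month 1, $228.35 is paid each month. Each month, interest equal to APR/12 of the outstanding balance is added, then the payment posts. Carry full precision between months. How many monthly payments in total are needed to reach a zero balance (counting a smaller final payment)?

38 payments

Promo months 1–9 at r₀ = 0%/12 = 0; months 10+ at r₁ = 28.8%/12 = 0.024.
After month 9 (no interest yet): B = $6,689.29 − 9·$228.35 = $4,634.14.
Then at r₁ with $228.35/mo: n₂ = −ln(1 − r₁·B/P)/ln(1+r₁) ≈ 28.15 → 29 more payments.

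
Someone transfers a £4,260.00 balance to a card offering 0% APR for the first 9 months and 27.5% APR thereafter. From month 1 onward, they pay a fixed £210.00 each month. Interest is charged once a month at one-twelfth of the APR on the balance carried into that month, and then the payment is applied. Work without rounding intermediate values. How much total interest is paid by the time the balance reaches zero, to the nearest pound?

Promo months 1–9 at r₀ = 0%/12 = 0; months 10+ at r₁ = 27.5%/12 = 0.0229167.
After month 9 (no interest yet): B = £4,260.00 − 9·£210.00 = £2,370.00.
Then at r₁ with £210.00/mo: n₂ = −ln(1 − r₁·B/P)/ln(1+r₁) ≈ 13.21 → 14 more payments.
Total paid = 22·£210.00 + £43.98 = £4,663.98; interest = £4,663.98 − £4,260.00 = £403.98.

£404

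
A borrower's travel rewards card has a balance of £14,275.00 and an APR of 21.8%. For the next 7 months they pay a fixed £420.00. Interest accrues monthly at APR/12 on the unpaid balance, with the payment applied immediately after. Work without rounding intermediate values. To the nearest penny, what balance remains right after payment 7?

Monthly rate r = 21.8%/12 = 1.81667% = 0.0181667.
Each month: B ← B·(1+r) − £420.00.
Month 1: interest £259.33; balance after payment £14,114.33.
Month 2: interest £256.41; balance after payment £13,950.74.
Month 3: interest £253.44; balance after payment £13,784.18.
Month 4: interest £250.41; balance after payment £13,614.59.
Month 5: interest £247.33; balance after payment £13,441.92.
Month 6: interest £244.19; balance after payment £13,266.12.
Month 7: interest £241.00; balance after payment £13,087.12.

£13,087.12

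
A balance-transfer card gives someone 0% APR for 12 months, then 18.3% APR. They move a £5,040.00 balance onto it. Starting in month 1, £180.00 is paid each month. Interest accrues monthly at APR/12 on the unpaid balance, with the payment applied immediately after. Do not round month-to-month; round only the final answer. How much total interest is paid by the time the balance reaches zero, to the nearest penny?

£446.99

Promo months 1–12 at r₀ = 0%/12 = 0; months 13+ at r₁ = 18.3%/12 = 0.01525.
After month 12 (no interest yet): B = £5,040.00 − 12·£180.00 = £2,880.00.
Then at r₁ with £180.00/mo: n₂ = −ln(1 − r₁·B/P)/ln(1+r₁) ≈ 18.48 → 19 more payments.
Total paid = 30·£180.00 + £86.99 = £5,486.99; interest = £5,486.99 − £5,040.00 = £446.99.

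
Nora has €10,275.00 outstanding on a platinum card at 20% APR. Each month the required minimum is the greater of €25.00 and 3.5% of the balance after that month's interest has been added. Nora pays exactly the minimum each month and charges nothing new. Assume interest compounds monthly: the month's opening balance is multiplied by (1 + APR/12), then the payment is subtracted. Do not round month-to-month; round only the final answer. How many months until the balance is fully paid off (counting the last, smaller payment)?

Monthly rate r = 20%/12 = 1.66667% = 0.0166667.
While 3.5% of the post-interest balance exceeds €25.00, each month B ← (B·(1+r))·(1 − 0.035), i.e. B shrinks by the factor (1+r)·0.965 = 0.98108.
This holds for months 1–141. Entering month 142 the balance is €695.53; 3.5% of the post-interest balance is now below €25.00, so the flat €25.00 minimum applies from here.
From month 142 a fixed €25.00 at rate r clears €695.53 in 38 more payments. Total: 141 + 38 = 179 months.

179 months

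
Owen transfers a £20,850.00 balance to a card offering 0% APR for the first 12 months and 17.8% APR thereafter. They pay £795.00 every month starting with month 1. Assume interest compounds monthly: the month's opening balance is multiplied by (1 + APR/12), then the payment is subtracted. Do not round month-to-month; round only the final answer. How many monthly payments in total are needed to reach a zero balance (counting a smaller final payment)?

29 months

Promo months 1–12 at r₀ = 0%/12 = 0; months 13+ at r₁ = 17.8%/12 = 0.0148333.
After month 12 (no interest yet): B = £20,850.00 − 12·£795.00 = £11,310.00.
Then at r₁ with £795.00/mo: n₂ = −ln(1 − r₁·B/P)/ln(1+r₁) ≈ 16.10 → 17 more payments.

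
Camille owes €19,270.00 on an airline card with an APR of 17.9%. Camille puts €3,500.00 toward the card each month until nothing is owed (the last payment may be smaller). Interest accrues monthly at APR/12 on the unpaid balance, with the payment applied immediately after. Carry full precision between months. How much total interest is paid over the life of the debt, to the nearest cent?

Monthly rate r = 17.9%/12 = 1.49167% = 0.0149167.
Payoff takes n = ⌈−ln(1 − rB₀/P)/ln(1+r)⌉ = ⌈5.788⌉ = 6 payments; the last is €2,761.40.
Total paid = 5·€3,500.00 + €2,761.40 = €20,261.40.
Total interest = total paid − principal = €20,261.40 − €19,270.00 = €991.40.

€991.40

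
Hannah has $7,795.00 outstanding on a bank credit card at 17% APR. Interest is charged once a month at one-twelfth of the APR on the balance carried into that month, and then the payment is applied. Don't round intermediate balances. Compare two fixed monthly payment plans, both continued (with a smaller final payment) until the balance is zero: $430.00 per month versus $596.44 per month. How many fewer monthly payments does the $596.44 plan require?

7 fewer payments

Monthly rate r = 17%/12 = 1.41667% = 0.0141667.
At $430.00/mo: n = ⌈−ln(1 − rB₀/P)/ln(1+r)⌉ = 22 payments (last $42.88); total interest = total paid − $7,795.00 = $1,277.88.
At $596.44/mo: 15 payments (last $332.01); total interest $887.17.
Payments saved = 22 − 15 = 7.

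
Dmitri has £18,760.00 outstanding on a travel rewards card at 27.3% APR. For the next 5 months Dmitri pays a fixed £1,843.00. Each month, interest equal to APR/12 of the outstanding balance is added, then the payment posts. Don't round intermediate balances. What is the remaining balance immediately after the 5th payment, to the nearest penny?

£11,349.35

Monthly rate r = 27.3%/12 = 2.275% = 0.02275.
Each month: B ← B·(1+r) − £1,843.00.
Month 1: interest £426.79; balance after payment £17,343.79.
Month 2: interest £394.57; balance after payment £15,895.36.
Month 3: interest £361.62; balance after payment £14,413.98.
Month 4: interest £327.92; balance after payment £12,898.90.
Month 5: interest £293.45; balance after payment £11,349.35.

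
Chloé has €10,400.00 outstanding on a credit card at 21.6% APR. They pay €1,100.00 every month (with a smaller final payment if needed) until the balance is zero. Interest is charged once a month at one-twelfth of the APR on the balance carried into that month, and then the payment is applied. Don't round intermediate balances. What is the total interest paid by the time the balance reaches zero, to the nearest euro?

€1,105

Monthly rate r = 21.6%/12 = 1.8% = 0.018.
Payoff takes n = ⌈−ln(1 − rB₀/P)/ln(1+r)⌉ = ⌈10.457⌉ = 11 payments; the last is €504.93.
Total paid = 10·€1,100.00 + €504.93 = €11,504.93.
Total interest = total paid − principal = €11,504.93 − €10,400.00 = €1,104.93.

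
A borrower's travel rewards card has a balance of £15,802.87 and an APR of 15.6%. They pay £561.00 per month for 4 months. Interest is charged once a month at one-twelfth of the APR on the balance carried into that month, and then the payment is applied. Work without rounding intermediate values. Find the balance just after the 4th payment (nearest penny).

£14,352.64

Monthly rate r = 15.6%/12 = 1.3% = 0.013.
Each month: B ← B·(1+r) − £561.00.
Month 1: interest £205.44; balance after payment £15,447.31.
Month 2: interest £200.81; balance after payment £15,087.12.
Month 3: interest £196.13; balance after payment £14,722.25.
Month 4: interest £191.39; balance after payment £14,352.64.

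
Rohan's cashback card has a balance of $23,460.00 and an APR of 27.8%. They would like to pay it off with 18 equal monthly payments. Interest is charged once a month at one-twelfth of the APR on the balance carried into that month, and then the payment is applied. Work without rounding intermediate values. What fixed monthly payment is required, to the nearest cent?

Monthly rate r = 27.8%/12 = 2.31667% = 0.0231667.
Level-payment amortization: P = B₀·r / (1 − (1+r)^(−n)) = 23460.00·0.0231667 / (1 − 1.02317^(−18)).
Denominator 1 − (1+r)^(−18) = 0.337836701.
P = 543.49 / 0.337836701 ≈ 1608.74.

$1,608.74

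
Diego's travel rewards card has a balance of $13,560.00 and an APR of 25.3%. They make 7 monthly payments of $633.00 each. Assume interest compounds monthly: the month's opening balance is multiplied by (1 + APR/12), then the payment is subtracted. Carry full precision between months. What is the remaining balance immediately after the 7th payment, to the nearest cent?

Monthly rate r = 25.3%/12 = 2.10833% = 0.0210833.
Each month: B ← B·(1+r) − $633.00.
Month 1: interest $285.89; balance after payment $13,212.89.
Month 2: interest $278.57; balance after payment $12,858.46.
Month 3: interest $271.10; balance after payment $12,496.56.
Month 4: interest $263.47; balance after payment $12,127.03.
Month 5: interest $255.68; balance after payment $11,749.71.
Month 6: interest $247.72; balance after payment $11,364.43.
Month 7: interest $239.60; balance after payment $10,971.03.

$10,971.03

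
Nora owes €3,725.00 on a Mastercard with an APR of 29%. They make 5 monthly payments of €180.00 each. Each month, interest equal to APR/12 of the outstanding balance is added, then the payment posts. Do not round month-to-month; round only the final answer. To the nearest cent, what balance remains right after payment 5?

€3,252.83

Monthly rate r = 29%/12 = 2.41667% = 0.0241667.
Each month: B ← B·(1+r) − €180.00.
Month 1: interest €90.02; balance after payment €3,635.02.
Month 2: interest €87.85; balance after payment €3,542.87.
Month 3: interest €85.62; balance after payment €3,448.49.
Month 4: interest €83.34; balance after payment €3,351.82.
Month 5: interest €81.00; balance after payment €3,252.83.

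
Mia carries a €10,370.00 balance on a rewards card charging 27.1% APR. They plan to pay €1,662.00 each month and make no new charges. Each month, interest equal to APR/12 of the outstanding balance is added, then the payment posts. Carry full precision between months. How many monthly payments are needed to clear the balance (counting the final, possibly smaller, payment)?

Monthly rate r = 27.1%/12 = 2.25833% = 0.0225833.
Recurrence: B ← B·(1+r) − €1,662.00.
Month 1: interest €234.19; balance after payment €8,942.19.
Month 2: interest €201.94; balance after payment €7,482.13.
Closed form: n = −ln(1 − rB₀/P)/ln(1+r) = −ln(0.85909)/ln(1.02258) ≈ 6.801, so the balance reaches zero during payment 7.

7 months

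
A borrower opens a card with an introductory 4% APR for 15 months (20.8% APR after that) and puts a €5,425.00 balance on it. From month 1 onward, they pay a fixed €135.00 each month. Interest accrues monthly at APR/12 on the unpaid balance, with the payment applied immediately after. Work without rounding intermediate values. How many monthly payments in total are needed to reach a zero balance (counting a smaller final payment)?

Promo months 1–15 at r₀ = 4%/12 = 0.00333333; months 16+ at r₁ = 20.8%/12 = 0.0173333.
After month 15: iterate B ← B·(1+r₀) − €135.00 for 15 months → €3,629.73.
Then at r₁ with €135.00/mo: n₂ = −ln(1 − r₁·B/P)/ln(1+r₁) ≈ 36.51 → 37 more payments.

52 payments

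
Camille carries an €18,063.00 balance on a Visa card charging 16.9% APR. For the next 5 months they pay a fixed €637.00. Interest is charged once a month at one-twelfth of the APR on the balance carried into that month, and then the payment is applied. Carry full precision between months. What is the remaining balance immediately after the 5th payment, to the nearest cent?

€16,095.29

Monthly rate r = 16.9%/12 = 1.40833% = 0.0140833.
Each month: B ← B·(1+r) − €637.00.
Month 1: interest €254.39; balance after payment €17,680.39.
Month 2: interest €249.00; balance after payment €17,292.39.
Month 3: interest €243.53; balance after payment €16,898.92.
Month 4: interest €237.99; balance after payment €16,499.91.
Month 5: interest €232.37; balance after payment €16,095.29.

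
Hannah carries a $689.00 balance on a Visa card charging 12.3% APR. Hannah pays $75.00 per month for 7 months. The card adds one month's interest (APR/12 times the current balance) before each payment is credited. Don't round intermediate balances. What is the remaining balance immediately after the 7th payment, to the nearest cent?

$198.56

Monthly rate r = 12.3%/12 = 1.025% = 0.01025.
Each month: B ← B·(1+r) − $75.00.
Month 1: interest $7.06; balance after payment $621.06.
Month 2: interest $6.37; balance after payment $552.43.
Month 3: interest $5.66; balance after payment $483.09.
Month 4: interest $4.95; balance after payment $413.04.
Month 5: interest $4.23; balance after payment $342.28.
Month 6: interest $3.51; balance after payment $270.78.
Month 7: interest $2.78; balance after payment $198.56.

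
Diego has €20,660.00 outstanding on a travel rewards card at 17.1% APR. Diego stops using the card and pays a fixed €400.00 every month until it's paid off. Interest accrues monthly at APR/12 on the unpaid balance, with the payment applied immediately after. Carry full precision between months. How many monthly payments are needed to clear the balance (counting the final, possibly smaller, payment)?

Monthly rate r = 17.1%/12 = 1.425% = 0.01425.
Recurrence: B ← B·(1+r) − €400.00.
Month 1: interest €294.41; balance after payment €20,554.40.
Month 2: interest €292.90; balance after payment €20,447.31.
Closed form: n = −ln(1 − rB₀/P)/ln(1+r) = −ln(0.26399)/ln(1.01425) ≈ 94.128, so the balance reaches zero during payment 95.

95 payments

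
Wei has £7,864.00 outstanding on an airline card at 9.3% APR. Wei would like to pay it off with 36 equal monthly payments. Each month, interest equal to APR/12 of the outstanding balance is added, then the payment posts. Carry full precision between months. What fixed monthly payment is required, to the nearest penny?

Monthly rate r = 9.3%/12 = 0.775% = 0.00775.
Level-payment amortization: P = B₀·r / (1 − (1+r)^(−n)) = 7864.00·0.00775 / (1 − 1.00775^(−36)).
Denominator 1 − (1+r)^(−36) = 0.242645946.
P = 60.946 / 0.242645946 ≈ 251.17.

£251.17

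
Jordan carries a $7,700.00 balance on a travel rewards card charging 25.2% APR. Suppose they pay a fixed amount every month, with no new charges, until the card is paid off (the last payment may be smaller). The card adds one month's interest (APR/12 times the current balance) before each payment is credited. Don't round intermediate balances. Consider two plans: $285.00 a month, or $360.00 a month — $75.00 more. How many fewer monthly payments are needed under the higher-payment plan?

12 fewer payments

Monthly rate r = 25.2%/12 = 2.1% = 0.021.
At $285.00/mo: n = ⌈−ln(1 − rB₀/P)/ln(1+r)⌉ = 41 payments (last $90.70); total interest = total paid − $7,700.00 = $3,790.70.
At $360.00/mo: 29 payments (last $250.44); total interest $2,630.44.
Payments saved = 41 − 29 = 12.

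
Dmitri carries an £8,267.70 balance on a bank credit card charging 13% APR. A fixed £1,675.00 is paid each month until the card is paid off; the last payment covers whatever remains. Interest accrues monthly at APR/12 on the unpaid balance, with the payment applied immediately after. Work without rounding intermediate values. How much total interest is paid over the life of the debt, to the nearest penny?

Monthly rate r = 13%/12 = 1.08333% = 0.0108333.
Payoff takes n = ⌈−ln(1 − rB₀/P)/ln(1+r)⌉ = ⌈5.100⌉ = 6 payments; the last is £168.72.
Total paid = 5·£1,675.00 + £168.72 = £8,543.72.
Total interest = total paid − principal = £8,543.72 − £8,267.70 = £276.02.

£276.02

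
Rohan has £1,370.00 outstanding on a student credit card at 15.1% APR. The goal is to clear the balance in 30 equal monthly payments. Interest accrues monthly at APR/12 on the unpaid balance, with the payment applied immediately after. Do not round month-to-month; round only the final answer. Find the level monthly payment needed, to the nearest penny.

Monthly rate r = 15.1%/12 = 1.25833% = 0.0125833.
Level-payment amortization: P = B₀·r / (1 − (1+r)^(−n)) = 1370.00·0.0125833 / (1 − 1.01258^(−30)).
Denominator 1 − (1+r)^(−30) = 0.31281012.
P = 17.2392 / 0.31281012 ≈ 55.11.

£55.11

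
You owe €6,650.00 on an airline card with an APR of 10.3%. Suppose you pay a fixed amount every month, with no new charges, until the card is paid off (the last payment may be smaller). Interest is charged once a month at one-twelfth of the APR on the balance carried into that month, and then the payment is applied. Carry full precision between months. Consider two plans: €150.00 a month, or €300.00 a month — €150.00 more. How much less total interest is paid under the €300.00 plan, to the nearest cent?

€996.51

Monthly rate r = 10.3%/12 = 0.858333% = 0.00858333.
At €150.00/mo: n = ⌈−ln(1 − rB₀/P)/ln(1+r)⌉ = 57 payments (last €4.79); total interest = total paid − €6,650.00 = €1,754.79.
At €300.00/mo: 25 payments (last €208.28); total interest €758.28.
Interest saved = €1,754.79 − €758.28 = €996.51.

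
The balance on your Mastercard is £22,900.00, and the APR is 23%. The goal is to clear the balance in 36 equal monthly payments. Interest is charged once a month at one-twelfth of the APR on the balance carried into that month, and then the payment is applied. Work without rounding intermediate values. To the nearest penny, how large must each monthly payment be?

£886.45

Monthly rate r = 23%/12 = 1.91667% = 0.0191667.
Level-payment amortization: P = B₀·r / (1 − (1+r)^(−n)) = 22900.00·0.0191667 / (1 − 1.01917^(−36)).
Denominator 1 − (1+r)^(−36) = 0.495138324.
P = 438.917 / 0.495138324 ≈ 886.45.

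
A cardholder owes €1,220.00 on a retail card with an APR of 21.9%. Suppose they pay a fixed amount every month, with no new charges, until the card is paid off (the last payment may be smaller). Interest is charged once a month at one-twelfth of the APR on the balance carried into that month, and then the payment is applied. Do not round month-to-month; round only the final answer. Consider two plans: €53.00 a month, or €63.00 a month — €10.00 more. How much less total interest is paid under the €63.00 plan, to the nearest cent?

Monthly rate r = 21.9%/12 = 1.825% = 0.01825.
At €53.00/mo: n = ⌈−ln(1 − rB₀/P)/ln(1+r)⌉ = 31 payments (last €6.87); total interest = total paid − €1,220.00 = €376.87.
At €63.00/mo: 25 payments (last €7.01); total interest €299.01.
Interest saved = €376.87 − €299.01 = €77.86.

€77.86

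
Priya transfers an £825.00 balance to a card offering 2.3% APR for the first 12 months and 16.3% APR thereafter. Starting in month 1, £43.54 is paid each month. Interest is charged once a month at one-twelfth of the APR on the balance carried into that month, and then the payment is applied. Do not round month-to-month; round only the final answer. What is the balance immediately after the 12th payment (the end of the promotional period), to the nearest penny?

£316.15

Promo months 1–12 at r₀ = 2.3%/12 = 0.00191667; months 13+ at r₁ = 16.3%/12 = 0.0135833.
After month 12: iterate B ← B·(1+r₀) − £43.54 for 12 months → £316.15.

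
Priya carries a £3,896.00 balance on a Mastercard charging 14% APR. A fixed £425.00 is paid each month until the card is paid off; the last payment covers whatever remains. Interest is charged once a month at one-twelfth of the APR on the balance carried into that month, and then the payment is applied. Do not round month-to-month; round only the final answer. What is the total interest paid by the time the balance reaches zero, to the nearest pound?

Monthly rate r = 14%/12 = 1.16667% = 0.0116667.
Payoff takes n = ⌈−ln(1 − rB₀/P)/ln(1+r)⌉ = ⌈9.752⌉ = 10 payments; the last is £319.94.
Total paid = 9·£425.00 + £319.94 = £4,144.94.
Total interest = total paid − principal = £4,144.94 − £3,896.00 = £248.94.

£249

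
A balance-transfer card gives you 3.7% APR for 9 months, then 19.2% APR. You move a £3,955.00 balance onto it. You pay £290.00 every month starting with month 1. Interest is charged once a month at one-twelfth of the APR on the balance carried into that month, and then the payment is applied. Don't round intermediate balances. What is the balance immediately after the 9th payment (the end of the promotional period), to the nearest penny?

Promo months 1–9 at r₀ = 3.7%/12 = 0.00308333; months 10+ at r₁ = 19.2%/12 = 0.016.
After month 9: iterate B ← B·(1+r₀) − £290.00 for 9 months → £1,423.69.

£1,423.69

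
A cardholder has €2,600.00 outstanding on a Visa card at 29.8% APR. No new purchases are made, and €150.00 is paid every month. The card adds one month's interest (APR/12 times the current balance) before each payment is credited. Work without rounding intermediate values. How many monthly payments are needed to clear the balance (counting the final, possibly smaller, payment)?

23 payments

Monthly rate r = 29.8%/12 = 2.48333% = 0.0248333.
Recurrence: B ← B·(1+r) − €150.00.
Month 1: interest €64.57; balance after payment €2,514.57.
Month 2: interest €62.45; balance after payment €2,427.01.
Closed form: n = −ln(1 − rB₀/P)/ln(1+r) = −ln(0.56956)/ln(1.02483) ≈ 22.947, so the balance reaches zero during payment 23.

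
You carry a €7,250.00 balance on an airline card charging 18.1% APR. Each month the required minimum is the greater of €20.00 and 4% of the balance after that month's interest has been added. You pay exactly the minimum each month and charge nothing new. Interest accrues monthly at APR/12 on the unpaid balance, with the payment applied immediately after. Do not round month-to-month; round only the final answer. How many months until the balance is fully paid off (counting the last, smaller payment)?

136 months

Monthly rate r = 18.1%/12 = 1.50833% = 0.0150833.
While 4% of the post-interest balance exceeds €20.00, each month B ← (B·(1+r))·(1 − 0.04), i.e. B shrinks by the factor (1+r)·0.96 = 0.97448.
This holds for months 1–105. Entering month 106 the balance is €480.28; 4% of the post-interest balance is now below €20.00, so the flat €20.00 minimum applies from here.
From month 106 a fixed €20.00 at rate r clears €480.28 in 31 more payments. Total: 105 + 31 = 136 months.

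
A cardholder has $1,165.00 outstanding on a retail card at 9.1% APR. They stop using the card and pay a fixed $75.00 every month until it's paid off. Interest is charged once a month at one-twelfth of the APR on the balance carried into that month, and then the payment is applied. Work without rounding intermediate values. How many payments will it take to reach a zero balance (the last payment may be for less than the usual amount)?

Monthly rate r = 9.1%/12 = 0.758333% = 0.00758333.
Recurrence: B ← B·(1+r) − $75.00.
Month 1: interest $8.83; balance after payment $1,098.83.
Month 2: interest $8.33; balance after payment $1,032.17.
Closed form: n = −ln(1 − rB₀/P)/ln(1+r) = −ln(0.88221)/ln(1.00758) ≈ 16.590, so the balance reaches zero during payment 17.

17 payments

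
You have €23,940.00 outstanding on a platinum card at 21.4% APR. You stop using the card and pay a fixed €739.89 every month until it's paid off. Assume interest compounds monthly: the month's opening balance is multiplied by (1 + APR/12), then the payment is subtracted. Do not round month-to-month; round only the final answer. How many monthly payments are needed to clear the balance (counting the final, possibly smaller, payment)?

Monthly rate r = 21.4%/12 = 1.78333% = 0.0178333.
Recurrence: B ← B·(1+r) − €739.89.
Month 1: interest €426.93; balance after payment €23,627.04.
Month 2: interest €421.35; balance after payment €23,308.50.
Closed form: n = −ln(1 − rB₀/P)/ln(1+r) = −ln(0.42298)/ln(1.01783) ≈ 48.677, so the balance reaches zero during payment 49.

49 months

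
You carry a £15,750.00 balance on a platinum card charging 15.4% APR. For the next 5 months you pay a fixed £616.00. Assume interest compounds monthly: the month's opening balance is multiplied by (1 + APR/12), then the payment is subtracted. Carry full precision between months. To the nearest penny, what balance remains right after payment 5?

£13,626.83

Monthly rate r = 15.4%/12 = 1.28333% = 0.0128333.
Each month: B ← B·(1+r) − £616.00.
Month 1: interest £202.12; balance after payment £15,336.12.
Month 2: interest £196.81; balance after payment £14,916.94.
Month 3: interest £191.43; balance after payment £14,492.37.
Month 4: interest £185.99; balance after payment £14,062.36.
Month 5: interest £180.47; balance after payment £13,626.83.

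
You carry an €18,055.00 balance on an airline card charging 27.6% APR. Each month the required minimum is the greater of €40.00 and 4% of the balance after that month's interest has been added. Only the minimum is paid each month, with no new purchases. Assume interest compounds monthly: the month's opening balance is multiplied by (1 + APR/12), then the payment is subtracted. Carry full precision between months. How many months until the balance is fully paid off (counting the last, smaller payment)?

198 months

Monthly rate r = 27.6%/12 = 2.3% = 0.023.
While 4% of the post-interest balance exceeds €40.00, each month B ← (B·(1+r))·(1 − 0.04), i.e. B shrinks by the factor (1+r)·0.96 = 0.98208.
This holds for months 1–162. Entering month 163 the balance is €964.69; 4% of the post-interest balance is now below €40.00, so the flat €40.00 minimum applies from here.
From month 163 a fixed €40.00 at rate r clears €964.69 in 36 more payments. Total: 162 + 36 = 198 months.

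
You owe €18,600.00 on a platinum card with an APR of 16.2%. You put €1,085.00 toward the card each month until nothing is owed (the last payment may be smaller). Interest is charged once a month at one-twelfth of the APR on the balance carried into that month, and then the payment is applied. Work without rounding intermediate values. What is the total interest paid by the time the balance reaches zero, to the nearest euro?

Monthly rate r = 16.2%/12 = 1.35% = 0.0135.
Payoff takes n = ⌈−ln(1 − rB₀/P)/ln(1+r)⌉ = ⌈19.629⌉ = 20 payments; the last is €684.41.
Total paid = 19·€1,085.00 + €684.41 = €21,299.41.
Total interest = total paid − principal = €21,299.41 − €18,600.00 = €2,699.41.

€2,699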